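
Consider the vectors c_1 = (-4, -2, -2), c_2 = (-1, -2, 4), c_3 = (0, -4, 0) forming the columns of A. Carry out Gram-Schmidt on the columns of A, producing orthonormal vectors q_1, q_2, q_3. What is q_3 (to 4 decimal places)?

q_3 = (0.5345, -0.8018, -0.2673)

q_1 = c_1/‖c_1‖ = (-4, -2, -2)/4.8990 = (-0.8165, -0.4082, -0.4082).
r_{12} = q_1·c_2 = 0.0000.
u_2 = c_2 + 0.0000·q_1 = (-1.0000, -2.0000, 4.0000).
‖u_2‖ = 4.5826, so q_2 = (-0.2182, -0.4364, 0.8729).
r_{13} = q_1·c_3 = 1.6330; r_{23} = q_2·c_3 = 1.7457.
u_3 = c_3 − 1.6330·q_1 − 1.7457·q_2 = (1.7143, -2.5714, -0.8571).
‖u_3‖ = 3.2071, so q_3 = (0.5345, -0.8018, -0.2673).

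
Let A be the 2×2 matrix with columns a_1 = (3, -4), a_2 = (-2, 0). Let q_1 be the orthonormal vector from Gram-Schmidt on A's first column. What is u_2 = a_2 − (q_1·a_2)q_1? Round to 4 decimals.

q_1 = a_1/‖a_1‖ = (3, -4)/5.0000 = (0.6000, -0.8000).
r_{12} = q_1·a_2 = -1.2000.
u_2 = a_2 + 1.2000·q_1 = (-1.2800, -0.9600).

u_2 = (-1.2800, -0.9600)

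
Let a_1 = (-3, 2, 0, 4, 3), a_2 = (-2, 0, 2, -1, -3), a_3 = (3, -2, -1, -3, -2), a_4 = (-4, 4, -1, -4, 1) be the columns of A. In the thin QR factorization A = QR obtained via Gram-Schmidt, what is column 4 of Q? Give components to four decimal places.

e_4 = (-0.3996, 0.4294, -0.4737, -0.6365, 0.1628)

e_1 = a_1/‖a_1‖ = (-3, 2, 0, 4, 3)/6.1644 = (-0.4867, 0.3244, 0.0000, 0.6489, 0.4867).
r_{12} = e_1·a_2 = -1.1355.
u_2 = a_2 + 1.1355·e_1 = (-2.5526, 0.3684, 2.0000, -0.2632, -2.4474).
‖u_2‖ = 4.0879, so e_2 = (-0.6244, 0.0901, 0.4893, -0.0644, -0.5987).
r_{13} = e_1·a_3 = -5.0289; r_{23} = e_2·a_3 = -1.1523.
u_3 = a_3 + 5.0289·e_1 + 1.1523·e_2 = (-0.1669, -0.2646, -0.4362, 0.1890, -0.2425).
‖u_3‖ = 0.6186, so e_3 = (-0.2698, -0.4277, -0.7052, 0.3055, -0.3920).
r_{14} = e_1·a_4 = 1.1355; r_{24} = e_2·a_4 = 2.0278; r_{34} = e_3·a_4 = -1.5402.
u_4 = a_4 − 1.1355·e_1 − 2.0278·e_2 + 1.5402·e_3 = (-2.5967, 2.7901, -3.0782, -4.1358, 1.0576).
‖u_4‖ = 6.4982, so e_4 = (-0.3996, 0.4294, -0.4737, -0.6365, 0.1628).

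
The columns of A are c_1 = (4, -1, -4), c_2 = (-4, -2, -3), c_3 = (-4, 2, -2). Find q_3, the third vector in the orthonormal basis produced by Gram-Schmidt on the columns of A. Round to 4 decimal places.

q_3 = (-0.1620, 0.9070, -0.3887)

c_1 = (4, -1, -4); ‖c_1‖ = 5.7446, so q_1 = (0.6963, -0.1741, -0.6963).
q_1·c_2 = 0.6963·(-4) + (-0.1741)·(-2) + (-0.6963)·(-3) = -0.3482.
u_2 = c_2 + 0.3482·q_1 = (-3.7576, -2.0606, -3.2424).
‖u_2‖ = 5.3739, so q_2 = (-0.6992, -0.3834, -0.6034).
q_1·c_3 = 0.6963·(-4) + (-0.1741)·2 + (-0.6963)·(-2) = -1.7408; q_2·c_3 = (-0.6992)·(-4) + (-0.3834)·2 + (-0.6034)·(-2) = 3.2367.
u_3 = c_3 + 1.7408·q_1 − 3.2367·q_2 = (-0.5247, 2.9381, -1.2592).
‖u_3‖ = 3.2393, so q_3 = (-0.1620, 0.9070, -0.3887).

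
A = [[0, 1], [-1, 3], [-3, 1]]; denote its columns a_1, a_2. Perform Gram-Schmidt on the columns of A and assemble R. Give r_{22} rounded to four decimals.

r_{22} = 2.7203

a_1 = (0, -1, -3); ‖a_1‖ = 3.1623, so e_1 = (0.0000, -0.3162, -0.9487).
e_1·a_2 = 0.0000·1 + (-0.3162)·3 + (-0.9487)·1 = -1.8974.
u_2 = a_2 + 1.8974·e_1 = (1.0000, 2.4000, -0.8000).
r_{22} = ‖u_2‖ = 2.7203.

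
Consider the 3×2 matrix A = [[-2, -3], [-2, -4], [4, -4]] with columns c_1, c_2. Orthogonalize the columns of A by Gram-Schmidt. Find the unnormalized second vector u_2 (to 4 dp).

c_1 = (-2, -2, 4); ‖c_1‖ = 4.8990, so q_1 = (-0.4082, -0.4082, 0.8165).
q_1·c_2 = (-0.4082)·(-3) + (-0.4082)·(-4) + 0.8165·(-4) = -0.4082.
u_2 = c_2 + 0.4082·q_1 = (-3.1667, -4.1667, -3.6667).

u_2 = (-3.1667, -4.1667, -3.6667)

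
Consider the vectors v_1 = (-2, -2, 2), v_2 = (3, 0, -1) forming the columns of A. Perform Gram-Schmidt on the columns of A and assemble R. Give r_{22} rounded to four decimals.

v_1 = (-2, -2, 2); ‖v_1‖ = 3.4641, so q_1 = (-0.5774, -0.5774, 0.5774).
q_1·v_2 = (-0.5774)·3 + (-0.5774)·0 + 0.5774·(-1) = -2.3094.
u_2 = v_2 + 2.3094·q_1 = (1.6667, -1.3333, 0.3333).
r_{22} = ‖u_2‖ = 2.1602.

r_{22} = 2.1602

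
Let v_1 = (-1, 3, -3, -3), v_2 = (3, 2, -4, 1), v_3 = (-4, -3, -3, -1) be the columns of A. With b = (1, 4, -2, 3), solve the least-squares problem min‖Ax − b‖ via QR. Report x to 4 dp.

x = (0.0743, 0.6435, -0.2576)

v_1 = (-1, 3, -3, -3); ‖v_1‖ = 5.2915, so e_1 = (-0.1890, 0.5669, -0.5669, -0.5669).
e_1·v_2 = (-0.1890)·3 + 0.5669·2 + (-0.5669)·(-4) + (-0.5669)·1 = 2.2678.
u_2 = v_2 − 2.2678·e_1 = (3.4286, 0.7143, -2.7143, 2.2857).
‖u_2‖ = 4.9857, so e_2 = (0.6877, 0.1433, -0.5444, 0.4585).
e_1·v_3 = (-0.1890)·(-4) + 0.5669·(-3) + (-0.5669)·(-3) + (-0.5669)·(-1) = 1.3229; e_2·v_3 = 0.6877·(-4) + 0.1433·(-3) + (-0.5444)·(-3) + 0.4585·(-1) = -2.0057.
u_3 = v_3 − 1.3229·e_1 + 2.0057·e_2 = (-2.3707, -3.4626, -3.3420, 0.6695).
‖u_3‖ = 5.4062, so e_3 = (-0.4385, -0.6405, -0.6182, 0.1238).
Qᵀb = (1.5119, 3.7249, -1.3926).
Back-substitute: x_3 = -1.3926/5.4062 = -0.2576.
x_2 = (3.7249 + 2.0057·(-0.2576))/4.9857 = 0.6435.
x_1 = (1.5119 − 2.2678·0.6435 − 1.3229·(-0.2576))/5.2915 = 0.0743.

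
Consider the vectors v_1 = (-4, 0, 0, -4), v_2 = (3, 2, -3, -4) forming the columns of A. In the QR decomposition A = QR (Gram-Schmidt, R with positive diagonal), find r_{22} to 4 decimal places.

v_1 = (-4, 0, 0, -4); ‖v_1‖ = 5.6569, so q_1 = (-0.7071, 0.0000, 0.0000, -0.7071).
q_1·v_2 = (-0.7071)·3 + 0.0000·2 + 0.0000·(-3) + (-0.7071)·(-4) = 0.7071.
u_2 = v_2 − 0.7071·q_1 = (3.5000, 2.0000, -3.0000, -3.5000).
r_{22} = ‖u_2‖ = 6.1237.

r_{22} = 6.1237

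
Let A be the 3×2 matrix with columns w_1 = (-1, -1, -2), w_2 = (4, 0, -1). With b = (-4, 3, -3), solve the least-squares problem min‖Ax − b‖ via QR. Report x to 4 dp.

x = (0.9490, -0.6531)

q_1 = w_1/‖w_1‖ = (-1, -1, -2)/2.4495 = (-0.4082, -0.4082, -0.8165).
r_{12} = q_1·w_2 = -0.8165.
u_2 = w_2 + 0.8165·q_1 = (3.6667, -0.3333, -1.6667).
‖u_2‖ = 4.0415, so q_2 = (0.9073, -0.0825, -0.4124).
Qᵀb = (2.8577, -2.6393).
Back-substitute: x_2 = -2.6393/4.0415 = -0.6531.
x_1 = (2.8577 + 0.8165·(-0.6531))/2.4495 = 0.9490.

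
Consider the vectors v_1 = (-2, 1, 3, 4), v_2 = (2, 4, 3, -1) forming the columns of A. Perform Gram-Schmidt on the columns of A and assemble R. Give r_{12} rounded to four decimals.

v_1 = (-2, 1, 3, 4); ‖v_1‖ = 5.4772, so q_1 = (-0.3651, 0.1826, 0.5477, 0.7303).
r_{12} = q_1·v_2 = 0.9129.

r_{12} = 0.9129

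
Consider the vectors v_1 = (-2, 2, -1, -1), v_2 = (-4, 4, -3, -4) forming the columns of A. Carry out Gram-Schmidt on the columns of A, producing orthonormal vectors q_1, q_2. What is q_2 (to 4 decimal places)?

q_2 = (0.2963, -0.2963, -0.3457, -0.8396)

v_1 = (-2, 2, -1, -1); ‖v_1‖ = 3.1623, so q_1 = (-0.6325, 0.6325, -0.3162, -0.3162).
q_1·v_2 = (-0.6325)·(-4) + 0.6325·4 + (-0.3162)·(-3) + (-0.3162)·(-4) = 7.2732.
u_2 = v_2 − 7.2732·q_1 = (0.6000, -0.6000, -0.7000, -1.7000).
‖u_2‖ = 2.0248, so q_2 = (0.2963, -0.2963, -0.3457, -0.8396).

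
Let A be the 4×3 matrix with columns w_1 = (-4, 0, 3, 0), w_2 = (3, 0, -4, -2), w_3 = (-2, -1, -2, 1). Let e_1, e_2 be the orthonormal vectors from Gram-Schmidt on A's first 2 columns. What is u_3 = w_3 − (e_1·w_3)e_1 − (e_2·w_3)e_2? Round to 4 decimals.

w_1 = (-4, 0, 3, 0); ‖w_1‖ = 5.0000, so e_1 = (-0.8000, 0.0000, 0.6000, 0.0000).
e_1·w_2 = (-0.8000)·3 + 0.0000·0 + 0.6000·(-4) + 0.0000·(-2) = -4.8000.
u_2 = w_2 + 4.8000·e_1 = (-0.8400, 0.0000, -1.1200, -2.0000).
‖u_2‖ = 2.4413, so e_2 = (-0.3441, 0.0000, -0.4588, -0.8192).
e_1·w_3 = (-0.8000)·(-2) + 0.0000·(-1) + 0.6000·(-2) + 0.0000·1 = 0.4000; e_2·w_3 = (-0.3441)·(-2) + 0.0000·(-1) + (-0.4588)·(-2) + (-0.8192)·1 = 0.7865.
u_3 = w_3 − 0.4000·e_1 − 0.7865·e_2 = (-1.4094, -1.0000, -1.8792, 1.6443).

u_3 = (-1.4094, -1.0000, -1.8792, 1.6443)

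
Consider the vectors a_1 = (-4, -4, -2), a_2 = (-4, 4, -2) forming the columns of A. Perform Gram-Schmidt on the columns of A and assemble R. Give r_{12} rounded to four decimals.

a_1 = (-4, -4, -2); ‖a_1‖ = 6.0000, so q_1 = (-0.6667, -0.6667, -0.3333).
r_{12} = q_1·a_2 = 0.6667.

r_{12} = 0.6667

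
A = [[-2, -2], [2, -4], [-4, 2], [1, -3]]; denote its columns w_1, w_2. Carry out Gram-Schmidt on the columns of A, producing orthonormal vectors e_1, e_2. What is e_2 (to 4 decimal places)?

w_1 = (-2, 2, -4, 1); ‖w_1‖ = 5.0000, so e_1 = (-0.4000, 0.4000, -0.8000, 0.2000).
e_1·w_2 = (-0.4000)·(-2) + 0.4000·(-4) + (-0.8000)·2 + 0.2000·(-3) = -3.0000.
u_2 = w_2 + 3.0000·e_1 = (-3.2000, -2.8000, -0.4000, -2.4000).
‖u_2‖ = 4.8990, so e_2 = (-0.6532, -0.5715, -0.0816, -0.4899).

e_2 = (-0.6532, -0.5715, -0.0816, -0.4899)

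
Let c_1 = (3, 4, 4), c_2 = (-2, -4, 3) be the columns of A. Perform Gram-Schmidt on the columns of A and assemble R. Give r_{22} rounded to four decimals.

r_{22} = 5.1537

c_1 = (3, 4, 4); ‖c_1‖ = 6.4031, so q_1 = (0.4685, 0.6247, 0.6247).
q_1·c_2 = 0.4685·(-2) + 0.6247·(-4) + 0.6247·3 = -1.5617.
u_2 = c_2 + 1.5617·q_1 = (-1.2683, -3.0244, 3.9756).
r_{22} = ‖u_2‖ = 5.1537.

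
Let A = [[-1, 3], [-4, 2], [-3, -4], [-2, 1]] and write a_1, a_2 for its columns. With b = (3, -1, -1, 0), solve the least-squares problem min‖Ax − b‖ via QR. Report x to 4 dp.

x = (0.1457, 0.3715)

a_1 = (-1, -4, -3, -2); ‖a_1‖ = 5.4772, so e_1 = (-0.1826, -0.7303, -0.5477, -0.3651).
e_1·a_2 = (-0.1826)·3 + (-0.7303)·2 + (-0.5477)·(-4) + (-0.3651)·1 = -0.1826.
u_2 = a_2 + 0.1826·e_1 = (2.9667, 1.8667, -4.1000, 0.9333).
‖u_2‖ = 5.4742, so e_2 = (0.5419, 0.3410, -0.7490, 0.1705).
Qᵀb = (0.7303, 2.0338).
Back-substitute: x_2 = 2.0338/5.4742 = 0.3715.
x_1 = (0.7303 + 0.1826·0.3715)/5.4772 = 0.1457.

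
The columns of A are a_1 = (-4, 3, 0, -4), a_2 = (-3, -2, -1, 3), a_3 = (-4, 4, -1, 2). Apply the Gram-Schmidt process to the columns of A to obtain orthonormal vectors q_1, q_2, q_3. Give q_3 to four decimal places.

a_1 = (-4, 3, 0, -4); ‖a_1‖ = 6.4031, so q_1 = (-0.6247, 0.4685, 0.0000, -0.6247).
q_1·a_2 = (-0.6247)·(-3) + 0.4685·(-2) + 0.0000·(-1) + (-0.6247)·3 = -0.9370.
u_2 = a_2 + 0.9370·q_1 = (-3.5854, -1.5610, -1.0000, 2.4146).
‖u_2‖ = 4.7034, so q_2 = (-0.7623, -0.3319, -0.2126, 0.5134).
q_1·a_3 = (-0.6247)·(-4) + 0.4685·4 + 0.0000·(-1) + (-0.6247)·2 = 3.1235; q_2·a_3 = (-0.7623)·(-4) + (-0.3319)·4 + (-0.2126)·(-1) + 0.5134·2 = 2.9610.
u_3 = a_3 − 3.1235·q_1 − 2.9610·q_2 = (0.2084, 3.5193, -0.3705, 2.4311).
‖u_3‖ = 4.2984, so q_3 = (0.0485, 0.8187, -0.0862, 0.5656).

q_3 = (0.0485, 0.8187, -0.0862, 0.5656)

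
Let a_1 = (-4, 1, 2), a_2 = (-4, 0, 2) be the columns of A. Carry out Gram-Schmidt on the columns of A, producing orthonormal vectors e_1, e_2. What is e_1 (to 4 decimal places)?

e_1 = (-0.8729, 0.2182, 0.4364)

a_1 = (-4, 1, 2); ‖a_1‖ = 4.5826, so e_1 = (-0.8729, 0.2182, 0.4364).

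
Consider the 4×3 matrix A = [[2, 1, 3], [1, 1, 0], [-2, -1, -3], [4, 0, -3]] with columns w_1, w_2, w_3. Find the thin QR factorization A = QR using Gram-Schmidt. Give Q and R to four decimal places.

q_1 = w_1/‖w_1‖ = (2, 1, -2, 4)/5.0000 = (0.4000, 0.2000, -0.4000, 0.8000).
r_{12} = q_1·w_2 = 1.0000.
u_2 = w_2 − 1.0000·q_1 = (0.6000, 0.8000, -0.6000, -0.8000).
‖u_2‖ = 1.4142, so q_2 = (0.4243, 0.5657, -0.4243, -0.5657).
r_{13} = q_1·w_3 = 0.0000; r_{23} = q_2·w_3 = 4.2426.
u_3 = w_3 − 0.0000·q_1 − 4.2426·q_2 = (1.2000, -2.4000, -1.2000, -0.6000).
‖u_3‖ = 3.0000, so q_3 = (0.4000, -0.8000, -0.4000, -0.2000).

Q = [[0.4000, 0.4243, 0.4000], [0.2000, 0.5657, -0.8000], [-0.4000, -0.4243, -0.4000], [0.8000, -0.5657, -0.2000]], R = [[5.0000, 1.0000, 0.0000], [0.0000, 1.4142, 4.2426], [0.0000, 0.0000, 3.0000]]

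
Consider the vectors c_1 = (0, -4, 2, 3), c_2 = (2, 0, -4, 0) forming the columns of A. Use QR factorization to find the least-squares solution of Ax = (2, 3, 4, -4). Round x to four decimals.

x = (-0.8062, -0.9225)

c_1 = (0, -4, 2, 3); ‖c_1‖ = 5.3852, so q_1 = (0.0000, -0.7428, 0.3714, 0.5571).
q_1·c_2 = 0.0000·2 + (-0.7428)·0 + 0.3714·(-4) + 0.5571·0 = -1.4856.
u_2 = c_2 + 1.4856·q_1 = (2.0000, -1.1034, -3.4483, 0.8276).
‖u_2‖ = 4.2182, so q_2 = (0.4741, -0.2616, -0.8175, 0.1962).
Qᵀb = (-2.9711, -3.8912).
Back-substitute: x_2 = -3.8912/4.2182 = -0.9225.
x_1 = (-2.9711 + 1.4856·(-0.9225))/5.3852 = -0.8062.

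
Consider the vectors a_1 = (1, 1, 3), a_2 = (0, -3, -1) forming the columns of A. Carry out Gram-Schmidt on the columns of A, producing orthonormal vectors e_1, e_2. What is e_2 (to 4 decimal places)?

e_1 = a_1/‖a_1‖ = (1, 1, 3)/3.3166 = (0.3015, 0.3015, 0.9045).
r_{12} = e_1·a_2 = -1.8091.
u_2 = a_2 + 1.8091·e_1 = (0.5455, -2.4545, 0.6364).
‖u_2‖ = 2.5937, so e_2 = (0.2103, -0.9463, 0.2453).

e_2 = (0.2103, -0.9463, 0.2453)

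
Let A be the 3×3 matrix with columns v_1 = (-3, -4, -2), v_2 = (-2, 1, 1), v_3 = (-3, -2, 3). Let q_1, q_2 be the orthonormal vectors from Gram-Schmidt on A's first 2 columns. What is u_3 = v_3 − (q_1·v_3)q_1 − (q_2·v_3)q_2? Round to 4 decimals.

u_3 = (0.4713, -1.6494, 2.5920)

v_1 = (-3, -4, -2); ‖v_1‖ = 5.3852, so q_1 = (-0.5571, -0.7428, -0.3714).
q_1·v_2 = (-0.5571)·(-2) + (-0.7428)·1 + (-0.3714)·1 = 0.0000.
u_2 = v_2 + 0.0000·q_1 = (-2.0000, 1.0000, 1.0000).
‖u_2‖ = 2.4495, so q_2 = (-0.8165, 0.4082, 0.4082).
q_1·v_3 = (-0.5571)·(-3) + (-0.7428)·(-2) + (-0.3714)·3 = 2.0426; q_2·v_3 = (-0.8165)·(-3) + 0.4082·(-2) + 0.4082·3 = 2.8577.
u_3 = v_3 − 2.0426·q_1 − 2.8577·q_2 = (0.4713, -1.6494, 2.5920).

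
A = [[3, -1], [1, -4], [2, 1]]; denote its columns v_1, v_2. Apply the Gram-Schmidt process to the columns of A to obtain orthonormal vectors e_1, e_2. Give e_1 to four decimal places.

e_1 = v_1/‖v_1‖ = (3, 1, 2)/3.7417 = (0.8018, 0.2673, 0.5345).

e_1 = (0.8018, 0.2673, 0.5345)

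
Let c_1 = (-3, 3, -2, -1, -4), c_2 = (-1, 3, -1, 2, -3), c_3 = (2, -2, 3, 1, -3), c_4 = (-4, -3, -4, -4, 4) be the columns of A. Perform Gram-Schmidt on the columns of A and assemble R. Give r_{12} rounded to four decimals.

r_{12} = 3.8431

e_1 = c_1/‖c_1‖ = (-3, 3, -2, -1, -4)/6.2450 = (-0.4804, 0.4804, -0.3203, -0.1601, -0.6405).
r_{12} = e_1·c_2 = 3.8431.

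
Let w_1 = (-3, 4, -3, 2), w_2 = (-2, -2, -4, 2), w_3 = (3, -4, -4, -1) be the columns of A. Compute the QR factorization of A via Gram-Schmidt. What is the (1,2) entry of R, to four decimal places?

r_{12} = 2.2711

w_1 = (-3, 4, -3, 2); ‖w_1‖ = 6.1644, so e_1 = (-0.4867, 0.6489, -0.4867, 0.3244).
r_{12} = e_1·w_2 = 2.2711.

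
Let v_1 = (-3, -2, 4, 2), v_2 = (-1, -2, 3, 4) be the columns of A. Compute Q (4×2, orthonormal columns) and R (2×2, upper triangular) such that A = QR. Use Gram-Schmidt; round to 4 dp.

e_1 = v_1/‖v_1‖ = (-3, -2, 4, 2)/5.7446 = (-0.5222, -0.3482, 0.6963, 0.3482).
r_{12} = e_1·v_2 = 4.7001.
u_2 = v_2 − 4.7001·e_1 = (1.4545, -0.3636, -0.2727, 2.3636).
‖u_2‖ = 2.8123, so e_2 = (0.5172, -0.1293, -0.0970, 0.8405).

Q = [[-0.5222, 0.5172], [-0.3482, -0.1293], [0.6963, -0.0970], [0.3482, 0.8405]], R = [[5.7446, 4.7001], [0.0000, 2.8123]]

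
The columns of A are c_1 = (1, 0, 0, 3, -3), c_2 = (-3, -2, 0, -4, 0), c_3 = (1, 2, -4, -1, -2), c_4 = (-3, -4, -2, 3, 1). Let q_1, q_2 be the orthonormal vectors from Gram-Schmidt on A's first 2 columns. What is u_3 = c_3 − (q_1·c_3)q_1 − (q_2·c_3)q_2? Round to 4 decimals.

u_3 = (0.8098, 2.0184, -4.0000, -1.6166, -1.3466)

c_1 = (1, 0, 0, 3, -3); ‖c_1‖ = 4.3589, so q_1 = (0.2294, 0.0000, 0.0000, 0.6882, -0.6882).
q_1·c_2 = 0.2294·(-3) + 0.0000·(-2) + 0.0000·0 + 0.6882·(-4) + (-0.6882)·0 = -3.4412.
u_2 = c_2 + 3.4412·q_1 = (-2.2105, -2.0000, 0.0000, -1.6316, -2.3684).
‖u_2‖ = 4.1422, so q_2 = (-0.5337, -0.4828, 0.0000, -0.3939, -0.5718).
q_1·c_3 = 0.2294·1 + 0.0000·2 + 0.0000·(-4) + 0.6882·(-1) + (-0.6882)·(-2) = 0.9177; q_2·c_3 = (-0.5337)·1 + (-0.4828)·2 + 0.0000·(-4) + (-0.3939)·(-1) + (-0.5718)·(-2) = 0.0381.
u_3 = c_3 − 0.9177·q_1 − 0.0381·q_2 = (0.8098, 2.0184, -4.0000, -1.6166, -1.3466).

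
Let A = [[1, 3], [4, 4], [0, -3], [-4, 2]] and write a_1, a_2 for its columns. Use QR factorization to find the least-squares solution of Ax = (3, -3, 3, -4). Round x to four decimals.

x = (0.4289, -0.6505)

e_1 = a_1/‖a_1‖ = (1, 4, 0, -4)/5.7446 = (0.1741, 0.6963, 0.0000, -0.6963).
r_{12} = e_1·a_2 = 1.9149.
u_2 = a_2 − 1.9149·e_1 = (2.6667, 2.6667, -3.0000, 3.3333).
‖u_2‖ = 5.8595, so e_2 = (0.4551, 0.4551, -0.5120, 0.5689).
Qᵀb = (1.2185, -3.8115).
Back-substitute: x_2 = -3.8115/5.8595 = -0.6505.
x_1 = (1.2185 − 1.9149·(-0.6505))/5.7446 = 0.4289.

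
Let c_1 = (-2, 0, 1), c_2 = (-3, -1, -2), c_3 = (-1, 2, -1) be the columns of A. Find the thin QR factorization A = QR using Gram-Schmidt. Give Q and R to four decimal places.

Q = [[-0.8944, -0.4260, -0.1361], [0.0000, -0.3043, 0.9526], [0.4472, -0.8520, -0.2722]], R = [[2.2361, 1.7889, 0.4472], [0.0000, 3.2863, 0.6694], [0.0000, 0.0000, 2.3134]]

e_1 = c_1/‖c_1‖ = (-2, 0, 1)/2.2361 = (-0.8944, 0.0000, 0.4472).
r_{12} = e_1·c_2 = 1.7889.
u_2 = c_2 − 1.7889·e_1 = (-1.4000, -1.0000, -2.8000).
‖u_2‖ = 3.2863, so e_2 = (-0.4260, -0.3043, -0.8520).
r_{13} = e_1·c_3 = 0.4472; r_{23} = e_2·c_3 = 0.6694.
u_3 = c_3 − 0.4472·e_1 − 0.6694·e_2 = (-0.3148, 2.2037, -0.6296).
‖u_3‖ = 2.3134, so e_3 = (-0.1361, 0.9526, -0.2722).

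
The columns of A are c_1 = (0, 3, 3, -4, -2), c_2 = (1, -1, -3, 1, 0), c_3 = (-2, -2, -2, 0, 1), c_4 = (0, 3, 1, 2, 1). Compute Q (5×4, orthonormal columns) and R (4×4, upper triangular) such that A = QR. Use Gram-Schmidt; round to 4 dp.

Q = [[0.0000, 0.4359, -0.7214, -0.3505], [0.4867, 0.1147, -0.3214, 0.8042], [0.4867, -0.7571, -0.3071, -0.3093], [-0.6489, -0.2982, -0.5214, 0.2268], [-0.3244, -0.3671, 0.1000, 0.2887]], R = [[6.1644, -2.5955, -2.2711, 0.3244], [0.0000, 2.2942, 0.0459, -1.3765], [0.0000, 0.0000, 2.8000, -2.2143], [0.0000, 0.0000, 0.0000, 2.8455]]

c_1 = (0, 3, 3, -4, -2); ‖c_1‖ = 6.1644, so q_1 = (0.0000, 0.4867, 0.4867, -0.6489, -0.3244).
q_1·c_2 = 0.0000·1 + 0.4867·(-1) + 0.4867·(-3) + (-0.6489)·1 + (-0.3244)·0 = -2.5955.
u_2 = c_2 + 2.5955·q_1 = (1.0000, 0.2632, -1.7368, -0.6842, -0.8421).
‖u_2‖ = 2.2942, so q_2 = (0.4359, 0.1147, -0.7571, -0.2982, -0.3671).
q_1·c_3 = 0.0000·(-2) + 0.4867·(-2) + 0.4867·(-2) + (-0.6489)·0 + (-0.3244)·1 = -2.2711; q_2·c_3 = 0.4359·(-2) + 0.1147·(-2) + (-0.7571)·(-2) + (-0.2982)·0 + (-0.3671)·1 = 0.0459.
u_3 = c_3 + 2.2711·q_1 − 0.0459·q_2 = (-2.0200, -0.9000, -0.8600, -1.4600, 0.2800).
‖u_3‖ = 2.8000, so q_3 = (-0.7214, -0.3214, -0.3071, -0.5214, 0.1000).
q_1·c_4 = 0.0000·0 + 0.4867·3 + 0.4867·1 + (-0.6489)·2 + (-0.3244)·1 = 0.3244; q_2·c_4 = 0.4359·0 + 0.1147·3 + (-0.7571)·1 + (-0.2982)·2 + (-0.3671)·1 = -1.3765; q_3·c_4 = (-0.7214)·0 + (-0.3214)·3 + (-0.3071)·1 + (-0.5214)·2 + 0.1000·1 = -2.2143.
u_4 = c_4 − 0.3244·q_1 + 1.3765·q_2 + 2.2143·q_3 = (-0.9974, 2.2883, -0.8801, 0.6454, 0.8214).
‖u_4‖ = 2.8455, so q_4 = (-0.3505, 0.8042, -0.3093, 0.2268, 0.2887).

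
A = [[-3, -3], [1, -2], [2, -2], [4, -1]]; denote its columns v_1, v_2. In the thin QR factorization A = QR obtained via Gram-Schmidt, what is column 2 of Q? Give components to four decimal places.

q_2 = (-0.7314, -0.4640, -0.4561, -0.2045)

v_1 = (-3, 1, 2, 4); ‖v_1‖ = 5.4772, so q_1 = (-0.5477, 0.1826, 0.3651, 0.7303).
q_1·v_2 = (-0.5477)·(-3) + 0.1826·(-2) + 0.3651·(-2) + 0.7303·(-1) = -0.1826.
u_2 = v_2 + 0.1826·q_1 = (-3.1000, -1.9667, -1.9333, -0.8667).
‖u_2‖ = 4.2387, so q_2 = (-0.7314, -0.4640, -0.4561, -0.2045).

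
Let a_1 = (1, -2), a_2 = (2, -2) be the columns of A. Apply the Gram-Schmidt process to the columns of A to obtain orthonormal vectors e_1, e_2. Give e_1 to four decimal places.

e_1 = a_1/‖a_1‖ = (1, -2)/2.2361 = (0.4472, -0.8944).

e_1 = (0.4472, -0.8944)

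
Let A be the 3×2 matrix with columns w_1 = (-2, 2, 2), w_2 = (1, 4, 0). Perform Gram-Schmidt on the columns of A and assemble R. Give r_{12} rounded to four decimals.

e_1 = w_1/‖w_1‖ = (-2, 2, 2)/3.4641 = (-0.5774, 0.5774, 0.5774).
r_{12} = e_1·w_2 = 1.7321.

r_{12} = 1.7321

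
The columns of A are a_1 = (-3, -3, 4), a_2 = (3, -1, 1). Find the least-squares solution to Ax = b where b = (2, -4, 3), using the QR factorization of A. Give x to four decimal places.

e_1 = a_1/‖a_1‖ = (-3, -3, 4)/5.8310 = (-0.5145, -0.5145, 0.6860).
r_{12} = e_1·a_2 = -0.3430.
u_2 = a_2 + 0.3430·e_1 = (2.8235, -1.1765, 1.2353).
‖u_2‖ = 3.2988, so e_2 = (0.8559, -0.3566, 0.3745).
Qᵀb = (3.0870, 4.2617).
Back-substitute: x_2 = 4.2617/3.2988 = 1.2919.
x_1 = (3.0870 + 0.3430·1.2919)/5.8310 = 0.6054.

x = (0.6054, 1.2919)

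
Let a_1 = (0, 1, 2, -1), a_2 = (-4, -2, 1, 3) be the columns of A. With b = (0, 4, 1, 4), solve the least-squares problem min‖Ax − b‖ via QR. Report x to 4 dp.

e_1 = a_1/‖a_1‖ = (0, 1, 2, -1)/2.4495 = (0.0000, 0.4082, 0.8165, -0.4082).
r_{12} = e_1·a_2 = -1.2247.
u_2 = a_2 + 1.2247·e_1 = (-4.0000, -1.5000, 2.0000, 2.5000).
‖u_2‖ = 5.3385, so e_2 = (-0.7493, -0.2810, 0.3746, 0.4683).
Qᵀb = (0.8165, 1.1239).
Back-substitute: x_2 = 1.1239/5.3385 = 0.2105.
x_1 = (0.8165 + 1.2247·0.2105)/2.4495 = 0.4386.

x = (0.4386, 0.2105)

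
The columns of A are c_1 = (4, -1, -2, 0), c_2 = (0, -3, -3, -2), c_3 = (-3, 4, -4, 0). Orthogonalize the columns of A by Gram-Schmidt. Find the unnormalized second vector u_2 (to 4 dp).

e_1 = c_1/‖c_1‖ = (4, -1, -2, 0)/4.5826 = (0.8729, -0.2182, -0.4364, 0.0000).
r_{12} = e_1·c_2 = 1.9640.
u_2 = c_2 − 1.9640·e_1 = (-1.7143, -2.5714, -2.1429, -2.0000).

u_2 = (-1.7143, -2.5714, -2.1429, -2.0000)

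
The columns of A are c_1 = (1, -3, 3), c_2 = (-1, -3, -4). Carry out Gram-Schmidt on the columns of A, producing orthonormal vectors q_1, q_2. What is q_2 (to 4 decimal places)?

c_1 = (1, -3, 3); ‖c_1‖ = 4.3589, so q_1 = (0.2294, -0.6882, 0.6882).
q_1·c_2 = 0.2294·(-1) + (-0.6882)·(-3) + 0.6882·(-4) = -0.9177.
u_2 = c_2 + 0.9177·q_1 = (-0.7895, -3.6316, -3.3684).
‖u_2‖ = 5.0158, so q_2 = (-0.1574, -0.7240, -0.6716).

q_2 = (-0.1574, -0.7240, -0.6716)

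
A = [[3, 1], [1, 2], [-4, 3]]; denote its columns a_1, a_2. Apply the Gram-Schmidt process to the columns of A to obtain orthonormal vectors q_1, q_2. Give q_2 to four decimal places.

q_1 = a_1/‖a_1‖ = (3, 1, -4)/5.0990 = (0.5883, 0.1961, -0.7845).
r_{12} = q_1·a_2 = -1.3728.
u_2 = a_2 + 1.3728·q_1 = (1.8077, 2.2692, 1.9231).
‖u_2‖ = 3.4807, so q_2 = (0.5193, 0.6519, 0.5525).

q_2 = (0.5193, 0.6519, 0.5525)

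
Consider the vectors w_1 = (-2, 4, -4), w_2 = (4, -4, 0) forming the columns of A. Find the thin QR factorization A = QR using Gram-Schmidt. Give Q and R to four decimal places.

Q = [[-0.3333, 0.6667], [0.6667, -0.3333], [-0.6667, -0.6667]], R = [[6.0000, -4.0000], [0.0000, 4.0000]]

q_1 = w_1/‖w_1‖ = (-2, 4, -4)/6.0000 = (-0.3333, 0.6667, -0.6667).
r_{12} = q_1·w_2 = -4.0000.
u_2 = w_2 + 4.0000·q_1 = (2.6667, -1.3333, -2.6667).
‖u_2‖ = 4.0000, so q_2 = (0.6667, -0.3333, -0.6667).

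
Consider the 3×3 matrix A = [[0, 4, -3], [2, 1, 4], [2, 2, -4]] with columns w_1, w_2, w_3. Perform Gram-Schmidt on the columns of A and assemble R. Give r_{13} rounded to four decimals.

r_{13} = 0.0000

w_1 = (0, 2, 2); ‖w_1‖ = 2.8284, so e_1 = (0.0000, 0.7071, 0.7071).
r_{13} = e_1·w_3 = 0.0000.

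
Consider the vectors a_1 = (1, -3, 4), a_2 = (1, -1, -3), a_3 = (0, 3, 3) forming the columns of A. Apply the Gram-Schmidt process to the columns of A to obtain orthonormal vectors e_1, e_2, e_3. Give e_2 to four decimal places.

a_1 = (1, -3, 4); ‖a_1‖ = 5.0990, so e_1 = (0.1961, -0.5883, 0.7845).
e_1·a_2 = 0.1961·1 + (-0.5883)·(-1) + 0.7845·(-3) = -1.5689.
u_2 = a_2 + 1.5689·e_1 = (1.3077, -1.9231, -1.7692).
‖u_2‖ = 2.9221, so e_2 = (0.4475, -0.6581, -0.6055).

e_2 = (0.4475, -0.6581, -0.6055)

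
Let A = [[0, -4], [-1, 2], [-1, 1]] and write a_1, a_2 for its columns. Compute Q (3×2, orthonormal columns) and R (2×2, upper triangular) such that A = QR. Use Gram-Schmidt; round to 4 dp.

a_1 = (0, -1, -1); ‖a_1‖ = 1.4142, so q_1 = (0.0000, -0.7071, -0.7071).
q_1·a_2 = 0.0000·(-4) + (-0.7071)·2 + (-0.7071)·1 = -2.1213.
u_2 = a_2 + 2.1213·q_1 = (-4.0000, 0.5000, -0.5000).
‖u_2‖ = 4.0620, so q_2 = (-0.9847, 0.1231, -0.1231).

Q = [[0.0000, -0.9847], [-0.7071, 0.1231], [-0.7071, -0.1231]], R = [[1.4142, -2.1213], [0.0000, 4.0620]]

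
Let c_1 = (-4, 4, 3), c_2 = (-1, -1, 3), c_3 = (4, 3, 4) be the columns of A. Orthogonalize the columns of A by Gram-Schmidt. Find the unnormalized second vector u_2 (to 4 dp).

c_1 = (-4, 4, 3); ‖c_1‖ = 6.4031, so e_1 = (-0.6247, 0.6247, 0.4685).
e_1·c_2 = (-0.6247)·(-1) + 0.6247·(-1) + 0.4685·3 = 1.4056.
u_2 = c_2 − 1.4056·e_1 = (-0.1220, -1.8780, 2.3415).

u_2 = (-0.1220, -1.8780, 2.3415)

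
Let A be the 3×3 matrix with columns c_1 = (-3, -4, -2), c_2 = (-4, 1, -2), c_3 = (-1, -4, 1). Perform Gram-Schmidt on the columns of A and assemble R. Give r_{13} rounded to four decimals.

r_{13} = 3.1568

e_1 = c_1/‖c_1‖ = (-3, -4, -2)/5.3852 = (-0.5571, -0.7428, -0.3714).
r_{13} = e_1·c_3 = 3.1568.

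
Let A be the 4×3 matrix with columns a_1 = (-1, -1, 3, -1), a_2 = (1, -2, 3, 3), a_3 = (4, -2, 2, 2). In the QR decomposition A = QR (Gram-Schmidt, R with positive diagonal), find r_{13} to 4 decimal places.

r_{13} = 0.5774

a_1 = (-1, -1, 3, -1); ‖a_1‖ = 3.4641, so e_1 = (-0.2887, -0.2887, 0.8660, -0.2887).
r_{13} = e_1·a_3 = 0.5774.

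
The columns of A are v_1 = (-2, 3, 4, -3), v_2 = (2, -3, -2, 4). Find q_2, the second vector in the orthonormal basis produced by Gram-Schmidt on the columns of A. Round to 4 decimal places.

v_1 = (-2, 3, 4, -3); ‖v_1‖ = 6.1644, so q_1 = (-0.3244, 0.4867, 0.6489, -0.4867).
q_1·v_2 = (-0.3244)·2 + 0.4867·(-3) + 0.6489·(-2) + (-0.4867)·4 = -5.3533.
u_2 = v_2 + 5.3533·q_1 = (0.2632, -0.3947, 1.4737, 1.3947).
‖u_2‖ = 2.0838, so q_2 = (0.1263, -0.1894, 0.7072, 0.6693).

q_2 = (0.1263, -0.1894, 0.7072, 0.6693)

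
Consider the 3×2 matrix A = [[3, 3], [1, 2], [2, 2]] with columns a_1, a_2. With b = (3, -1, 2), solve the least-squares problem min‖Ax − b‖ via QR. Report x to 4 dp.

e_1 = a_1/‖a_1‖ = (3, 1, 2)/3.7417 = (0.8018, 0.2673, 0.5345).
r_{12} = e_1·a_2 = 4.0089.
u_2 = a_2 − 4.0089·e_1 = (-0.2143, 0.9286, -0.1429).
‖u_2‖ = 0.9636, so e_2 = (-0.2224, 0.9636, -0.1482).
Qᵀb = (3.2071, -1.9272).
Back-substitute: x_2 = -1.9272/0.9636 = -2.0000.
x_1 = (3.2071 − 4.0089·(-2.0000))/3.7417 = 3.0000.

x = (3.0000, -2.0000)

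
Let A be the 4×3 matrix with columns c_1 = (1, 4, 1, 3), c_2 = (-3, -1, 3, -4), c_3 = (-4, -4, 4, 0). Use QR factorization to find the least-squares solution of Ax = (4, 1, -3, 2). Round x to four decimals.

c_1 = (1, 4, 1, 3); ‖c_1‖ = 5.1962, so q_1 = (0.1925, 0.7698, 0.1925, 0.5774).
q_1·c_2 = 0.1925·(-3) + 0.7698·(-1) + 0.1925·3 + 0.5774·(-4) = -3.0792.
u_2 = c_2 + 3.0792·q_1 = (-2.4074, 1.3704, 3.5926, -2.2222).
‖u_2‖ = 5.0516, so q_2 = (-0.4766, 0.2713, 0.7112, -0.4399).
q_1·c_3 = 0.1925·(-4) + 0.7698·(-4) + 0.1925·4 + 0.5774·0 = -3.0792; q_2·c_3 = (-0.4766)·(-4) + 0.2713·(-4) + 0.7112·4 + (-0.4399)·0 = 3.6659.
u_3 = c_3 + 3.0792·q_1 − 3.6659·q_2 = (-1.6604, -2.6241, 1.9855, 3.3904).
‖u_3‖ = 5.0080, so q_3 = (-0.3315, -0.5240, 0.3965, 0.6770).
Qᵀb = (2.1170, -4.6483, -1.6856).
Back-substitute: x_3 = -1.6856/5.0080 = -0.3366.
x_2 = (-4.6483 − 3.6659·(-0.3366))/5.0516 = -0.6759.
x_1 = (2.1170 + 3.0792·(-0.6759) + 3.0792·(-0.3366))/5.1962 = -0.1926.

x = (-0.1926, -0.6759, -0.3366)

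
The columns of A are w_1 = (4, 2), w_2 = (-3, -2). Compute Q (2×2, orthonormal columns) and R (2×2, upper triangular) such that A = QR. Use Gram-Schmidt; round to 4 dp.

Q = [[0.8944, 0.4472], [0.4472, -0.8944]], R = [[4.4721, -3.5777], [0.0000, 0.4472]]

q_1 = w_1/‖w_1‖ = (4, 2)/4.4721 = (0.8944, 0.4472).
r_{12} = q_1·w_2 = -3.5777.
u_2 = w_2 + 3.5777·q_1 = (0.2000, -0.4000).
‖u_2‖ = 0.4472, so q_2 = (0.4472, -0.8944).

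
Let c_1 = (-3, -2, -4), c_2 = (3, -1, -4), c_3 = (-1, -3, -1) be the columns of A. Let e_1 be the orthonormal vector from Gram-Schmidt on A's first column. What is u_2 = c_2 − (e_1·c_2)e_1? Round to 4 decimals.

u_2 = (3.9310, -0.3793, -2.7586)

c_1 = (-3, -2, -4); ‖c_1‖ = 5.3852, so e_1 = (-0.5571, -0.3714, -0.7428).
e_1·c_2 = (-0.5571)·3 + (-0.3714)·(-1) + (-0.7428)·(-4) = 1.6713.
u_2 = c_2 − 1.6713·e_1 = (3.9310, -0.3793, -2.7586).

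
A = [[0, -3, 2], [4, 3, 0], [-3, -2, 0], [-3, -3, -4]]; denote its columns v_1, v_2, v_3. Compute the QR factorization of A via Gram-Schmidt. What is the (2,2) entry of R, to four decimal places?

r_{22} = 3.0917

v_1 = (0, 4, -3, -3); ‖v_1‖ = 5.8310, so q_1 = (0.0000, 0.6860, -0.5145, -0.5145).
q_1·v_2 = 0.0000·(-3) + 0.6860·3 + (-0.5145)·(-2) + (-0.5145)·(-3) = 4.6305.
u_2 = v_2 − 4.6305·q_1 = (-3.0000, -0.1765, 0.3824, -0.6176).
r_{22} = ‖u_2‖ = 3.0917.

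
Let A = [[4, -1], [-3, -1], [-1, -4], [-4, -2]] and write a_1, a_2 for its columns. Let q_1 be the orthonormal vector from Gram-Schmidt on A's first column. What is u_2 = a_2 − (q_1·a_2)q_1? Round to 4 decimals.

u_2 = (-2.0476, -0.2143, -3.7381, -0.9524)

a_1 = (4, -3, -1, -4); ‖a_1‖ = 6.4807, so q_1 = (0.6172, -0.4629, -0.1543, -0.6172).
q_1·a_2 = 0.6172·(-1) + (-0.4629)·(-1) + (-0.1543)·(-4) + (-0.6172)·(-2) = 1.6973.
u_2 = a_2 − 1.6973·q_1 = (-2.0476, -0.2143, -3.7381, -0.9524).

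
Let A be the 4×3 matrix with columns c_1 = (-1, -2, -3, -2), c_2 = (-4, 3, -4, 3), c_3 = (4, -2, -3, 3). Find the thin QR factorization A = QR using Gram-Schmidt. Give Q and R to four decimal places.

q_1 = c_1/‖c_1‖ = (-1, -2, -3, -2)/4.2426 = (-0.2357, -0.4714, -0.7071, -0.4714).
r_{12} = q_1·c_2 = 0.9428.
u_2 = c_2 − 0.9428·q_1 = (-3.7778, 3.4444, -3.3333, 3.4444).
‖u_2‖ = 7.0079, so q_2 = (-0.5391, 0.4915, -0.4757, 0.4915).
r_{13} = q_1·c_3 = 0.7071; r_{23} = q_2·c_3 = -0.2378.
u_3 = c_3 − 0.7071·q_1 + 0.2378·q_2 = (4.0385, -1.5498, -2.6131, 3.4502).
‖u_3‖ = 6.1191, so q_3 = (0.6600, -0.2533, -0.4270, 0.5638).

Q = [[-0.2357, -0.5391, 0.6600], [-0.4714, 0.4915, -0.2533], [-0.7071, -0.4757, -0.4270], [-0.4714, 0.4915, 0.5638]], R = [[4.2426, 0.9428, 0.7071], [0.0000, 7.0079, -0.2378], [0.0000, 0.0000, 6.1191]]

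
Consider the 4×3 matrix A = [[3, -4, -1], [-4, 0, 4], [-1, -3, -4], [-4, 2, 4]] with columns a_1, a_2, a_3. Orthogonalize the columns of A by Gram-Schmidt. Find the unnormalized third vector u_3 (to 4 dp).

u_3 = (2.6566, 1.8859, -2.9752, 0.8504)

e_1 = a_1/‖a_1‖ = (3, -4, -1, -4)/6.4807 = (0.4629, -0.6172, -0.1543, -0.6172).
r_{12} = e_1·a_2 = -2.6232.
u_2 = a_2 + 2.6232·e_1 = (-2.7857, -1.6190, -3.4048, 0.3810).
‖u_2‖ = 4.7031, so e_2 = (-0.5923, -0.3443, -0.7239, 0.0810).
r_{13} = e_1·a_3 = -4.7834; r_{23} = e_2·a_3 = 2.4351.
u_3 = a_3 + 4.7834·e_1 − 2.4351·e_2 = (2.6566, 1.8859, -2.9752, 0.8504).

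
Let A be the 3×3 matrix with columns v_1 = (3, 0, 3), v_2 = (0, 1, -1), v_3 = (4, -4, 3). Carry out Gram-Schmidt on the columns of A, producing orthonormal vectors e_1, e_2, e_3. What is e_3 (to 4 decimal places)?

v_1 = (3, 0, 3); ‖v_1‖ = 4.2426, so e_1 = (0.7071, 0.0000, 0.7071).
e_1·v_2 = 0.7071·0 + 0.0000·1 + 0.7071·(-1) = -0.7071.
u_2 = v_2 + 0.7071·e_1 = (0.5000, 1.0000, -0.5000).
‖u_2‖ = 1.2247, so e_2 = (0.4082, 0.8165, -0.4082).
e_1·v_3 = 0.7071·4 + 0.0000·(-4) + 0.7071·3 = 4.9497; e_2·v_3 = 0.4082·4 + 0.8165·(-4) + (-0.4082)·3 = -2.8577.
u_3 = v_3 − 4.9497·e_1 + 2.8577·e_2 = (1.6667, -1.6667, -1.6667).
‖u_3‖ = 2.8868, so e_3 = (0.5774, -0.5774, -0.5774).

e_3 = (0.5774, -0.5774, -0.5774)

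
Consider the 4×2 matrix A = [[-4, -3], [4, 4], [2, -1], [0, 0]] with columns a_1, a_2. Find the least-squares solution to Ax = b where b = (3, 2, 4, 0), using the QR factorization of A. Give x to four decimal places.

x = (0.9000, -1.0923)

a_1 = (-4, 4, 2, 0); ‖a_1‖ = 6.0000, so q_1 = (-0.6667, 0.6667, 0.3333, 0.0000).
q_1·a_2 = (-0.6667)·(-3) + 0.6667·4 + 0.3333·(-1) + 0.0000·0 = 4.3333.
u_2 = a_2 − 4.3333·q_1 = (-0.1111, 1.1111, -2.4444, 0.0000).
‖u_2‖ = 2.6874, so q_2 = (-0.0413, 0.4134, -0.9096, 0.0000).
Qᵀb = (0.6667, -2.9355).
Back-substitute: x_2 = -2.9355/2.6874 = -1.0923.
x_1 = (0.6667 − 4.3333·(-1.0923))/6.0000 = 0.9000.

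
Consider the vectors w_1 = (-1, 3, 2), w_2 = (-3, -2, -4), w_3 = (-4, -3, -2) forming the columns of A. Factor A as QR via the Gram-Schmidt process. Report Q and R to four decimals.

q_1 = w_1/‖w_1‖ = (-1, 3, 2)/3.7417 = (-0.2673, 0.8018, 0.5345).
r_{12} = q_1·w_2 = -2.9399.
u_2 = w_2 + 2.9399·q_1 = (-3.7857, 0.3571, -2.4286).
‖u_2‖ = 4.5119, so q_2 = (-0.8391, 0.0792, -0.5383).
r_{13} = q_1·w_3 = -2.4054; r_{23} = q_2·w_3 = 4.1953.
u_3 = w_3 + 2.4054·q_1 − 4.1953·q_2 = (-1.1228, -1.4035, 1.5439).
‖u_3‖ = 2.3694, so q_3 = (-0.4739, -0.5923, 0.6516).

Q = [[-0.2673, -0.8391, -0.4739], [0.8018, 0.0792, -0.5923], [0.5345, -0.5383, 0.6516]], R = [[3.7417, -2.9399, -2.4054], [0.0000, 4.5119, 4.1953], [0.0000, 0.0000, 2.3694]]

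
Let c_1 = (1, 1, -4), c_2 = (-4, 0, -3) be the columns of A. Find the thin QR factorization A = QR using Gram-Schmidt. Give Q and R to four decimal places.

Q = [[0.2357, -0.9598], [0.2357, -0.0960], [-0.9428, -0.2639]], R = [[4.2426, 1.8856], [0.0000, 4.6308]]

c_1 = (1, 1, -4); ‖c_1‖ = 4.2426, so e_1 = (0.2357, 0.2357, -0.9428).
e_1·c_2 = 0.2357·(-4) + 0.2357·0 + (-0.9428)·(-3) = 1.8856.
u_2 = c_2 − 1.8856·e_1 = (-4.4444, -0.4444, -1.2222).
‖u_2‖ = 4.6308, so e_2 = (-0.9598, -0.0960, -0.2639).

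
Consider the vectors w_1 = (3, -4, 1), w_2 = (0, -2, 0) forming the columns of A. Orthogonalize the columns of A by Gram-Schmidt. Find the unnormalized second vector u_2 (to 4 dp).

q_1 = w_1/‖w_1‖ = (3, -4, 1)/5.0990 = (0.5883, -0.7845, 0.1961).
r_{12} = q_1·w_2 = 1.5689.
u_2 = w_2 − 1.5689·q_1 = (-0.9231, -0.7692, -0.3077).

u_2 = (-0.9231, -0.7692, -0.3077)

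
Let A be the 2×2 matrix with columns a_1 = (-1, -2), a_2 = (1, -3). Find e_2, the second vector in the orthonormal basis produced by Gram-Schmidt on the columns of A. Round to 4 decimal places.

a_1 = (-1, -2); ‖a_1‖ = 2.2361, so e_1 = (-0.4472, -0.8944).
e_1·a_2 = (-0.4472)·1 + (-0.8944)·(-3) = 2.2361.
u_2 = a_2 − 2.2361·e_1 = (2.0000, -1.0000).
‖u_2‖ = 2.2361, so e_2 = (0.8944, -0.4472).

e_2 = (0.8944, -0.4472)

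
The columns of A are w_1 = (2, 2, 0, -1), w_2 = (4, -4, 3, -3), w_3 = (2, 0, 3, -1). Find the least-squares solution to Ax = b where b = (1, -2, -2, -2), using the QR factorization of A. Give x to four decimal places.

x = (0.5593, 0.8015, -1.4875)

w_1 = (2, 2, 0, -1); ‖w_1‖ = 3.0000, so e_1 = (0.6667, 0.6667, 0.0000, -0.3333).
e_1·w_2 = 0.6667·4 + 0.6667·(-4) + 0.0000·3 + (-0.3333)·(-3) = 1.0000.
u_2 = w_2 − 1.0000·e_1 = (3.3333, -4.6667, 3.0000, -2.6667).
‖u_2‖ = 7.0000, so e_2 = (0.4762, -0.6667, 0.4286, -0.3810).
e_1·w_3 = 0.6667·2 + 0.6667·0 + 0.0000·3 + (-0.3333)·(-1) = 1.6667; e_2·w_3 = 0.4762·2 + (-0.6667)·0 + 0.4286·3 + (-0.3810)·(-1) = 2.6190.
u_3 = w_3 − 1.6667·e_1 − 2.6190·e_2 = (-0.3583, 0.6349, 1.8776, 0.5533).
‖u_3‖ = 2.0887, so e_3 = (-0.1715, 0.3040, 0.8989, 0.2649).
Qᵀb = (0.0000, 1.7143, -3.1070).
Back-substitute: x_3 = -3.1070/2.0887 = -1.4875.
x_2 = (1.7143 − 2.6190·(-1.4875))/7.0000 = 0.8015.
x_1 = (0.0000 − 1.0000·0.8015 − 1.6667·(-1.4875))/3.0000 = 0.5593.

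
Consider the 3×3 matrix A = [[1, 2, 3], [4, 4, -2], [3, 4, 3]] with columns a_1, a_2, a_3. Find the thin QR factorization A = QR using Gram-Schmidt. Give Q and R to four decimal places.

Q = [[0.1961, 0.7191, -0.6667], [0.7845, -0.5230, -0.3333], [0.5883, 0.4576, 0.6667]], R = [[5.0990, 5.8835, 0.7845], [0.0000, 1.1767, 4.5760], [0.0000, 0.0000, 0.6667]]

a_1 = (1, 4, 3); ‖a_1‖ = 5.0990, so e_1 = (0.1961, 0.7845, 0.5883).
e_1·a_2 = 0.1961·2 + 0.7845·4 + 0.5883·4 = 5.8835.
u_2 = a_2 − 5.8835·e_1 = (0.8462, -0.6154, 0.5385).
‖u_2‖ = 1.1767, so e_2 = (0.7191, -0.5230, 0.4576).
e_1·a_3 = 0.1961·3 + 0.7845·(-2) + 0.5883·3 = 0.7845; e_2·a_3 = 0.7191·3 + (-0.5230)·(-2) + 0.4576·3 = 4.5760.
u_3 = a_3 − 0.7845·e_1 − 4.5760·e_2 = (-0.4444, -0.2222, 0.4444).
‖u_3‖ = 0.6667, so e_3 = (-0.6667, -0.3333, 0.6667).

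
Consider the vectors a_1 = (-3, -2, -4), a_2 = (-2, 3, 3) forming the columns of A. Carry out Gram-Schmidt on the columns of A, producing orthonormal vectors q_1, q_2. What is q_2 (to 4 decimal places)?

q_1 = a_1/‖a_1‖ = (-3, -2, -4)/5.3852 = (-0.5571, -0.3714, -0.7428).
r_{12} = q_1·a_2 = -2.2283.
u_2 = a_2 + 2.2283·q_1 = (-3.2414, 2.1724, 1.3448).
‖u_2‖ = 4.1273, so q_2 = (-0.7854, 0.5264, 0.3258).

q_2 = (-0.7854, 0.5264, 0.3258)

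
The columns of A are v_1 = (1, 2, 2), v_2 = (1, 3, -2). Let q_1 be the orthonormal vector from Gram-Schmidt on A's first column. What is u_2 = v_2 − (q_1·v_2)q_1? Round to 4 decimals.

v_1 = (1, 2, 2); ‖v_1‖ = 3.0000, so q_1 = (0.3333, 0.6667, 0.6667).
q_1·v_2 = 0.3333·1 + 0.6667·3 + 0.6667·(-2) = 1.0000.
u_2 = v_2 − 1.0000·q_1 = (0.6667, 2.3333, -2.6667).

u_2 = (0.6667, 2.3333, -2.6667)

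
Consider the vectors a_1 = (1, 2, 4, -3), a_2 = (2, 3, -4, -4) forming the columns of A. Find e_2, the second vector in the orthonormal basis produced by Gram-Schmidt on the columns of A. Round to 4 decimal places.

a_1 = (1, 2, 4, -3); ‖a_1‖ = 5.4772, so e_1 = (0.1826, 0.3651, 0.7303, -0.5477).
e_1·a_2 = 0.1826·2 + 0.3651·3 + 0.7303·(-4) + (-0.5477)·(-4) = 0.7303.
u_2 = a_2 − 0.7303·e_1 = (1.8667, 2.7333, -4.5333, -3.6000).
‖u_2‖ = 6.6683, so e_2 = (0.2799, 0.4099, -0.6798, -0.5399).

e_2 = (0.2799, 0.4099, -0.6798, -0.5399)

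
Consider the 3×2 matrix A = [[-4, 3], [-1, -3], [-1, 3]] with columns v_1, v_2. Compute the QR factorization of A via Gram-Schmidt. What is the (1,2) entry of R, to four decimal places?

q_1 = v_1/‖v_1‖ = (-4, -1, -1)/4.2426 = (-0.9428, -0.2357, -0.2357).
r_{12} = q_1·v_2 = -2.8284.

r_{12} = -2.8284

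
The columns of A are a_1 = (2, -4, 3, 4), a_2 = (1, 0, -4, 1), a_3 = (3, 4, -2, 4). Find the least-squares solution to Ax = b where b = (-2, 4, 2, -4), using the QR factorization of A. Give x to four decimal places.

a_1 = (2, -4, 3, 4); ‖a_1‖ = 6.7082, so e_1 = (0.2981, -0.5963, 0.4472, 0.5963).
e_1·a_2 = 0.2981·1 + (-0.5963)·0 + 0.4472·(-4) + 0.5963·1 = -0.8944.
u_2 = a_2 + 0.8944·e_1 = (1.2667, -0.5333, -3.6000, 1.5333).
‖u_2‖ = 4.1473, so e_2 = (0.3054, -0.1286, -0.8680, 0.3697).
e_1·a_3 = 0.2981·3 + (-0.5963)·4 + 0.4472·(-2) + 0.5963·4 = 0.0000; e_2·a_3 = 0.3054·3 + (-0.1286)·4 + (-0.8680)·(-2) + 0.3697·4 = 3.6168.
u_3 = a_3 + 0.0000·e_1 − 3.6168·e_2 = (1.8953, 4.4651, 1.1395, 2.6628).
‖u_3‖ = 5.6497, so e_3 = (0.3355, 0.7903, 0.2017, 0.4713).
Qᵀb = (-4.4721, -4.3402, 1.0085).
Back-substitute: x_3 = 1.0085/5.6497 = 0.1785.
x_2 = (-4.3402 − 3.6168·0.1785)/4.1473 = -1.2022.
x_1 = (-4.4721 + 0.8944·(-1.2022) + 0.0000·0.1785)/6.7082 = -0.8270.

x = (-0.8270, -1.2022, 0.1785)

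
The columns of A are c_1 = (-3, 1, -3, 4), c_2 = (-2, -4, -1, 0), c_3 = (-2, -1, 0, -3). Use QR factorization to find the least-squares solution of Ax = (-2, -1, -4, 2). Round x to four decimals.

c_1 = (-3, 1, -3, 4); ‖c_1‖ = 5.9161, so q_1 = (-0.5071, 0.1690, -0.5071, 0.6761).
q_1·c_2 = (-0.5071)·(-2) + 0.1690·(-4) + (-0.5071)·(-1) + 0.6761·0 = 0.8452.
u_2 = c_2 − 0.8452·q_1 = (-1.5714, -4.1429, -0.5714, -0.5714).
‖u_2‖ = 4.5040, so q_2 = (-0.3489, -0.9198, -0.1269, -0.1269).
q_1·c_3 = (-0.5071)·(-2) + 0.1690·(-1) + (-0.5071)·0 + 0.6761·(-3) = -1.1832; q_2·c_3 = (-0.3489)·(-2) + (-0.9198)·(-1) + (-0.1269)·0 + (-0.1269)·(-3) = 1.9982.
u_3 = c_3 + 1.1832·q_1 − 1.9982·q_2 = (-1.9028, 1.0380, -0.3465, -1.9465).
‖u_3‖ = 2.9338, so q_3 = (-0.6486, 0.3538, -0.1181, -0.6635).
Qᵀb = (4.2258, 1.8714, 0.0888).
Back-substitute: x_3 = 0.0888/2.9338 = 0.0303.
x_2 = (1.8714 − 1.9982·0.0303)/4.5040 = 0.4021.
x_1 = (4.2258 − 0.8452·0.4021 + 1.1832·0.0303)/5.9161 = 0.6629.

x = (0.6629, 0.4021, 0.0303)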